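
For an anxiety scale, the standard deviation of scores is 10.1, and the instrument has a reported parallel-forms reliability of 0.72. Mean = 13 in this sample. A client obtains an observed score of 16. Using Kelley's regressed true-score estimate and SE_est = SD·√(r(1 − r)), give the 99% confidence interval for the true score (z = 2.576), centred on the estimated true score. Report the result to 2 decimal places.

Estimated true score = 0.7200·16 + (1 − 0.7200)·13 ≈ 15.1600
SE_est = SD · √(r(1 − r)) = 10.1000 · √0.2016 ≈ 10.1000 · 0.4490 ≈ 4.5349
CI = 15.1600 ± 2.576 · 4.5349 → [3.4781, 26.8419]

[3.48, 26.84]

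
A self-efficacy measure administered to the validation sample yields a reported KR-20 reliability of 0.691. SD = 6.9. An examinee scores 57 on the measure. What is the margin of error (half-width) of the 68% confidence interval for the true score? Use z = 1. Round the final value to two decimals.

3.84

SEM = 6.900 · √(1 − 0.691) = 6.900 · √0.309 ≈ 6.900 · 0.556 ≈ 3.836
Margin = 1 · 3.836 ≈ 3.836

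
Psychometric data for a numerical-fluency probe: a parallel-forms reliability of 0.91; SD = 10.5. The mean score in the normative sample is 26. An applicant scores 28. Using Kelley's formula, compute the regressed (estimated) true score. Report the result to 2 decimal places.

27.82

Estimated true score = 0.91000*28 + (1 − 0.91000)*26 ≈ 27.82000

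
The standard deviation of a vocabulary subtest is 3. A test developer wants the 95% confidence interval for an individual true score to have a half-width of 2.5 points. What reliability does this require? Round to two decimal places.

SEM needed = half-width / z = 2.5/1.96 ≈ 1.2755
Required reliability = 1 − (SEM/SD)² = 1 − 0.1808 ≈ 0.8192

0.82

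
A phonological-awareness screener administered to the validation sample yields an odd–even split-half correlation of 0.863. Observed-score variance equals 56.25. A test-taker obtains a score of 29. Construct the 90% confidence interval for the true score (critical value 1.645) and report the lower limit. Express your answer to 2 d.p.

SD = √56.25 ≈ 7.500
Spearman-Brown: r = 2(0.863) / (1 + 0.863) = 1.726 / 1.863 ≈ 0.926
SEM = 7.500 · √(1 − 0.926) = 7.500 · √0.074 ≈ 7.500 · 0.271 ≈ 2.034
Margin = 1.645 · 2.034 ≈ 3.346
Lower bound: 29 − 3.346 = 25.654

25.65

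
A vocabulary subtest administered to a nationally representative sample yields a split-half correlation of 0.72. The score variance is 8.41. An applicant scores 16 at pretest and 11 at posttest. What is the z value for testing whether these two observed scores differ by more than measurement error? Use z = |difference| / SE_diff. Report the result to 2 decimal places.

3.02

SD = √8.41 = 2.900
Full-length reliability (Spearman-Brown) = 2(0.72)/(1+0.72) ≈ 0.837
The standard error of measurement is 2.900·√(1 − 0.837) ≈ 2.900·0.403 ≈ 1.170.
Standard error of the difference = 1.170·√2 ≈ 1.655
z = 5 / 1.655 ≈ 3.022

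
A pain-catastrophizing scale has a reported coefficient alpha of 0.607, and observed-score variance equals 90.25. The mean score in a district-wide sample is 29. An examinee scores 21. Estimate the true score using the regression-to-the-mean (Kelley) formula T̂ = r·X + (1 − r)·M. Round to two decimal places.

T̂ = r·X + (1 − r)·M = 0.60700×21 + 0.39300×29 = 12.74700 + 11.39700 ≈ 24.14400

24.14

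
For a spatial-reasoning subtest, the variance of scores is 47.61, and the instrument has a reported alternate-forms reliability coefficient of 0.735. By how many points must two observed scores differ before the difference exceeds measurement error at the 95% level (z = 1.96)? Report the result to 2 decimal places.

σ = 47.61^(1/2) = 6.9000
The standard error of measurement is 6.9000·√(1 − 0.7350) ≃ 6.9000·0.5148 ≃ 3.5520.
SE_diff = √2 · SEM ≃ 5.0233
Smallest detectable difference = 1.96·5.0233 ≃ 9.8456

9.85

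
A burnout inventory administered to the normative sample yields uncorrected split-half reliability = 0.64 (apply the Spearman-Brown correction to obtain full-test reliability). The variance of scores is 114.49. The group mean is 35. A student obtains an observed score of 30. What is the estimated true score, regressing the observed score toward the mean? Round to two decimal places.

31.10

Full-length reliability (Spearman-Brown) = 2(0.64)/(1+0.64) ≃ 0.7805
Estimated true score = 0.7805×30 + (1 − 0.7805)×35 ≃ 31.0976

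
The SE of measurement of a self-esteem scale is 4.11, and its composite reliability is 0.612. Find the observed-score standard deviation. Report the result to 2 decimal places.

6.60

σ = SEM·(1 − r)^(−1/2) ≃ 4.11×1.605 ≃ 6.598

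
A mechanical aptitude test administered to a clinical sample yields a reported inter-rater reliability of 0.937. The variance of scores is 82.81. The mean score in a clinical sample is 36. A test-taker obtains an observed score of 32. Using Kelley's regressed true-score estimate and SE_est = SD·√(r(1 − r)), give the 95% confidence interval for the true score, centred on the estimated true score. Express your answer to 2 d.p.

SD = √82.81 ≈ 9.100
Estimated true score = 0.937·32 + (1 − 0.937)·36 ≈ 32.252
SE_est = 9.100·√(0.937·0.063) ≈ 2.211
95% CI: 32.252 ± 4.333 ≈ (27.919, 36.585)

[27.92, 36.59]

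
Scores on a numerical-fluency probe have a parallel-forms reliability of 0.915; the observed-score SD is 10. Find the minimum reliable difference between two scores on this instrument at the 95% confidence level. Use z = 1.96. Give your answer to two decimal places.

8.08

SEM = 10.000 * √(1 − 0.915) = 10.000 * √0.085 ≈ 10.000 * 0.292 ≈ 2.915
SE_diff = √2 * SEM ≈ 4.123
Minimum reliable difference = 1.96 * SE_diff ≈ 1.96 * 4.123 ≈ 8.081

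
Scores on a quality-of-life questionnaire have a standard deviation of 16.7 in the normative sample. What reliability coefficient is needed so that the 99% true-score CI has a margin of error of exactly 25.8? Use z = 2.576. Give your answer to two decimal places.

0.64

Required SEM = 25.8 / 2.576 ≃ 10.0155
Required reliability = 1 − (SEM/SD)² = 1 − 0.3597 ≃ 0.6403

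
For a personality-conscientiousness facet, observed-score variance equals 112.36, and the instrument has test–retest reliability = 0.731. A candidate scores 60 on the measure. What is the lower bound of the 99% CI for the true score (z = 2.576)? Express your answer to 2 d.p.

45.84

SD = √112.36 = 10.60000
SEM = 10.60000·√(1 − 0.73100) ≈ 5.49771
2.576 · SEM ≈ 14.16211
Lower bound: 60 − 14.16211 = 45.83789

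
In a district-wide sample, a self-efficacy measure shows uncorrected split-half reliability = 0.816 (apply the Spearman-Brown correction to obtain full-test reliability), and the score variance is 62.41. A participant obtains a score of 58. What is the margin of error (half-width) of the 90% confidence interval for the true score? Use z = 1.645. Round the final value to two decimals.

σ = 62.41^(1/2) = 7.9000
Full-length reliability (Spearman-Brown) = 2(0.816)/(1+0.816) ≃ 0.8987
SEM = 7.9000×√(1 − 0.8987) ≃ 2.5147
Half-width = 1.645×2.5147 ≃ 4.1366

4.14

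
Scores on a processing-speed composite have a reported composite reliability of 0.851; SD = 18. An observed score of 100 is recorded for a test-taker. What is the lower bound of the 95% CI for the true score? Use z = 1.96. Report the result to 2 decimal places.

SEM = 18.000 * √(1 − 0.851) = 18.000 * √0.149 ≈ 18.000 * 0.386 ≈ 6.948
Half-width = 1.96*6.948 ≈ 13.618
Lower limit = 100 − 13.618 ≈ 86.382

86.38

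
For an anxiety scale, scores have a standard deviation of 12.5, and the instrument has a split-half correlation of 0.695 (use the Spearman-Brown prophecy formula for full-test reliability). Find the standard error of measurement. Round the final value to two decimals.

Full-length reliability (Spearman-Brown) = 2(0.695)/(1+0.695) ≈ 0.820
The standard error of measurement is 12.500×√(1 − 0.820) ≈ 12.500×0.424 ≈ 5.302.

5.30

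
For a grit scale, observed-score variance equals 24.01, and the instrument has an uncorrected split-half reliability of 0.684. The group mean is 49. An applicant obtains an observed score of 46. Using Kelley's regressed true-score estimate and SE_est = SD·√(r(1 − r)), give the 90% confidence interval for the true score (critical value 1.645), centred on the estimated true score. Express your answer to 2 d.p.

SD = √24.01 ≃ 4.90000
Spearman-Brown: r = 2(0.684) / (1 + 0.684) = 1.36800 / 1.68400 ≃ 0.81235
T̂ = r·X + (1 − r)·M = 0.81235×46 + 0.18765×49 ≃ 37.36817 + 9.19477 ≃ 46.56295
SE_est = SD × √(r(1 − r)) = 4.90000 × √0.15244 ≃ 4.90000 × 0.39043 ≃ 1.91311
90% CI: 46.56295 ± 3.14707 ≃ (43.41587, 49.71002)

[43.42, 49.71]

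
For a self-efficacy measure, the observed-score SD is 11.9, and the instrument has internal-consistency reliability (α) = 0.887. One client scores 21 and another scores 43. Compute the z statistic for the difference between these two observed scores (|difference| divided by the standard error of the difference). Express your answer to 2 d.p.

3.89

The standard error of measurement is 11.9000*√(1 − 0.8870) ≈ 11.9000*0.3362 ≈ 4.0002.
Standard error of the difference = 4.0002·√2 ≈ 5.6572
z = 22 / 5.6572 ≈ 3.8889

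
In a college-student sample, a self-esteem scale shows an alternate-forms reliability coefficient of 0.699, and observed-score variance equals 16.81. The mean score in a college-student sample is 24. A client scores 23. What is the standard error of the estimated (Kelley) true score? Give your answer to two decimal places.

σ = 16.81^(1/2) = 4.1000
SE_est = 4.1000·√(0.6990·0.3010) ≈ 1.8806

1.88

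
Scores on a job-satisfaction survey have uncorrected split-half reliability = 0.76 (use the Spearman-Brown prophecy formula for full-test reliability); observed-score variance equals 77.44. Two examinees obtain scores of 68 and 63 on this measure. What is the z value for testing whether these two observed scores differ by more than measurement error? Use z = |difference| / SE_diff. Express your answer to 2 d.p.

SD = √77.44 = 8.800
Spearman-Brown: r = 2(0.76) / (1 + 0.76) = 1.520 / 1.760 ≈ 0.864
SEM = 8.800 × √(1 − 0.864) = 8.800 × √0.136 ≈ 8.800 × 0.369 ≈ 3.250
SE_diff = √2 × SEM ≈ 4.596
z = 5 / 4.596 ≈ 1.088

1.09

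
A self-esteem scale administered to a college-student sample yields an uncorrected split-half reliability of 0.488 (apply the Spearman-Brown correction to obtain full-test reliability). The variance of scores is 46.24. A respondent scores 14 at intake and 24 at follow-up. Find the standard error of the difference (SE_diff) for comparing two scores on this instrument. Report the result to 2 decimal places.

σ = 46.24^(1/2) = 6.8000
r_full = 2·0.488 / (1 + 0.488) ≈ 0.6559
SEM = 6.8000 × √(1 − 0.6559) = 6.8000 × √0.3441 ≈ 6.8000 × 0.5866 ≈ 3.9888
SE_diff = SEM × √2 ≈ 3.9888 × 1.4142 ≈ 5.6410

5.64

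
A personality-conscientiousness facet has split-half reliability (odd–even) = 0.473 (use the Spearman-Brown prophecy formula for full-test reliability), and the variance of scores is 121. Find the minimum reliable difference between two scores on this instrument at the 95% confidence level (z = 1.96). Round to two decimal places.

SD = √121 = 11.000
r_full = 2·0.473 / (1 + 0.473) ≈ 0.642
SEM = 11.000 × √(1 − 0.642) = 11.000 × √0.358 ≈ 11.000 × 0.598 ≈ 6.580
Standard error of the difference = 6.580·√2 ≈ 9.305
Minimum reliable difference = 1.96 × SE_diff ≈ 1.96 × 9.305 ≈ 18.238

18.24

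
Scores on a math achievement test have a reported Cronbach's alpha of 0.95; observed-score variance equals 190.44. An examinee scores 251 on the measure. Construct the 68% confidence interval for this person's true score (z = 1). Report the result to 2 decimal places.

[247.91, 254.09]

SD = √190.44 ≈ 13.800
The standard error of measurement is 13.800·√(1 − 0.950) ≈ 13.800·0.224 ≈ 3.086.
Half-width = 1·3.086 ≈ 3.086
68% CI: 251 ± 3.086 = [247.914, 254.086]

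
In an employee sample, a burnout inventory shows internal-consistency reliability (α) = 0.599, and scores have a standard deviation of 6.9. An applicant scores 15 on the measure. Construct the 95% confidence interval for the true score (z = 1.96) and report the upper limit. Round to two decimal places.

23.56

SEM = 6.90000·√(1 − 0.59900) ≃ 4.36939
1.96 · SEM ≃ 8.56401
Upper limit = 15 + 8.56401 ≃ 23.56401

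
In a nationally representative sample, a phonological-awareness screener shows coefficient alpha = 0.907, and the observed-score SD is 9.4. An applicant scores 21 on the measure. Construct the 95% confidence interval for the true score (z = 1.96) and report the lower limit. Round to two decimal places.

SEM = 9.4000·√(1 − 0.9070) ≃ 2.8666
Half-width = 1.96·2.8666 ≃ 5.6186
Lower bound: 21 − 5.6186 = 15.3814

15.38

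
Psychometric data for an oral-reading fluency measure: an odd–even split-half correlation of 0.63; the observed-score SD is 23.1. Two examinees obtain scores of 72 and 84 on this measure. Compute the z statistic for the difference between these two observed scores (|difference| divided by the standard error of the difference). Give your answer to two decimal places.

0.77

r_full = 2·0.63 / (1 + 0.63) ≈ 0.7730
SEM = 23.1000*√(1 − 0.7730) ≈ 11.0057
Standard error of the difference = 11.0057·√2 ≈ 15.5645
z = |72 − 84| / 15.5645 = 12 / 15.5645 ≈ 0.7710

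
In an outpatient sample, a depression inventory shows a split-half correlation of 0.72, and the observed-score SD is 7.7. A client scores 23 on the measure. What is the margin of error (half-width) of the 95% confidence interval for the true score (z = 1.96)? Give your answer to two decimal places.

r_full = 2·0.72 / (1 + 0.72) ≈ 0.8372
SEM = 7.7000 * √(1 − 0.8372) = 7.7000 * √0.1628 ≈ 7.7000 * 0.4035 ≈ 3.1067
Margin = 1.96 * 3.1067 ≈ 6.0892

6.09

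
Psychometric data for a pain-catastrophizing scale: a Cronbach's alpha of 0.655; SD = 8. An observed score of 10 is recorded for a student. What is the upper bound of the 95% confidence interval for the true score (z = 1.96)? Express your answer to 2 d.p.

SEM = 8.00000·√(1 − 0.65500) ≃ 4.69894
Half-width = 1.96·4.69894 ≃ 9.20991
Upper bound: 10 + 9.20991 = 19.20991

19.21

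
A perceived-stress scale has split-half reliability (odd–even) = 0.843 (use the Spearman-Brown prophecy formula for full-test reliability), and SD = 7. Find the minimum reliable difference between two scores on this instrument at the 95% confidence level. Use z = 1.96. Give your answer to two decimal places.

Spearman-Brown: r = 2(0.843) / (1 + 0.843) = 1.68600 / 1.84300 ≈ 0.91481
The standard error of measurement is 7.00000*√(1 − 0.91481) ≈ 7.00000*0.29187 ≈ 2.04308.
Standard error of the difference = 2.04308·√2 ≈ 2.88935
Minimum reliable difference = 1.96 * SE_diff ≈ 1.96 * 2.88935 ≈ 5.66313

5.66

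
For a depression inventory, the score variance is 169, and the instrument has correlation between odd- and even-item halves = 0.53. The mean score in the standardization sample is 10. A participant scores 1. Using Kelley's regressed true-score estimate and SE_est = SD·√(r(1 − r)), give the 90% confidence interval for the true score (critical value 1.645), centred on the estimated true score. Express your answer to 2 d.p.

SD = √169 ≈ 13.00000
r_full = 2·0.53 / (1 + 0.53) ≈ 0.69281
T̂ = 0.69281(1) + 0.30719(10) ≈ 3.76471
SE_est = SD * √(r(1 − r)) = 13.00000 * √0.21282 ≈ 13.00000 * 0.46133 ≈ 5.99727
90% CI: 3.76471 ± 9.86551 ≈ (-6.10081, 13.63022)

[-6.10, 13.63]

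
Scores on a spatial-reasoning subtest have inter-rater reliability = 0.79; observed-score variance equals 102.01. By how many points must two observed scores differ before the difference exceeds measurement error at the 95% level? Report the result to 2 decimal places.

12.83

σ = 102.01^(1/2) = 10.10000
SEM = 10.10000 · √(1 − 0.79000) = 10.10000 · √0.21000 ≈ 10.10000 · 0.45826 ≈ 4.62840
SE_diff = SEM · √2 ≈ 4.62840 · 1.41421 ≈ 6.54555
Smallest detectable difference = 1.96·6.54555 ≈ 12.82927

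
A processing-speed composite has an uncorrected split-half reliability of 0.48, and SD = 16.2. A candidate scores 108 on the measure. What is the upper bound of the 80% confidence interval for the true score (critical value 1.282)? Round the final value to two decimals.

120.31

Full-length reliability (Spearman-Brown) = 2(0.48)/(1+0.48) ≈ 0.6486
SEM = 16.2000 * √(1 − 0.6486) = 16.2000 * √0.3514 ≈ 16.2000 * 0.5927 ≈ 9.6025
Half-width = 1.282*9.6025 ≈ 12.3104
Upper limit = 108 + 12.3104 ≈ 120.3104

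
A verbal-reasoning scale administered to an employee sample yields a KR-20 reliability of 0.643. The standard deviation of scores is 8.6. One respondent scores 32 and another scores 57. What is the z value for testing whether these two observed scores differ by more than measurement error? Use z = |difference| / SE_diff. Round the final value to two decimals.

3.44

SEM = 8.600 * √(1 − 0.643) = 8.600 * √0.357 ≈ 8.600 * 0.597 ≈ 5.138
SE_diff = √2 * SEM ≈ 7.267
z = 25 / 7.267 ≈ 3.440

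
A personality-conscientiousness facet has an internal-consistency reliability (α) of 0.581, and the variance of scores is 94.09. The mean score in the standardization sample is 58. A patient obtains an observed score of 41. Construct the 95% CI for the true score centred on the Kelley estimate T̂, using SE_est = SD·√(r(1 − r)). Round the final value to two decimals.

[38.74, 57.50]

SD = √94.09 = 9.700
Estimated true score = 0.581×41 + (1 − 0.581)×58 ≈ 48.123
SE_est = 9.700·√[r(1 − r)] ≈ 4.786
95% CI: 48.123 ± 9.380 ≈ (38.743, 57.503)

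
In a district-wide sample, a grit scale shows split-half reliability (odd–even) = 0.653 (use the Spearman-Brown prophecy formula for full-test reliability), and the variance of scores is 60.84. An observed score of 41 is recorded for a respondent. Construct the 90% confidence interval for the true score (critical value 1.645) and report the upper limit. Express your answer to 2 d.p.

46.88

σ = 60.84^(1/2) = 7.80000
Spearman-Brown: r = 2(0.653) / (1 + 0.653) = 1.30600 / 1.65300 ≈ 0.79008
SEM = 7.80000*√(1 − 0.79008) ≈ 3.57374
Half-width = 1.645*3.57374 ≈ 5.87880
Upper bound: 41 + 5.87880 = 46.87880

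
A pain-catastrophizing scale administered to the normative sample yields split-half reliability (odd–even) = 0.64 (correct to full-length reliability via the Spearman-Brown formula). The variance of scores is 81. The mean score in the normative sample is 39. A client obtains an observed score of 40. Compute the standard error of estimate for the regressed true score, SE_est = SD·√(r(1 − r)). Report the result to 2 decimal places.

3.73

SD = √81 ≃ 9.0000
Full-length reliability (Spearman-Brown) = 2(0.64)/(1+0.64) ≃ 0.7805
SE_est = 9.0000·√(0.7805·0.2195) ≃ 3.7252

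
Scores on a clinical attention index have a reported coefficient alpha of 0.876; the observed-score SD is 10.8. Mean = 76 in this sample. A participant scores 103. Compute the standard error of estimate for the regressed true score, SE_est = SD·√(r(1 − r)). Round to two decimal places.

SE_est = 10.80000*√(0.87600*0.12400) ≈ 3.55948

3.56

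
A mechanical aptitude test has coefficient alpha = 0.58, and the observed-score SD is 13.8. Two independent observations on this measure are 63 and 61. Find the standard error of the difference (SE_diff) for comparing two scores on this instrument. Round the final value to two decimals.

12.65

The standard error of measurement is 13.800·√(1 − 0.580) ≈ 13.800·0.648 ≈ 8.943.
Standard error of the difference = 8.943·√2 ≈ 12.648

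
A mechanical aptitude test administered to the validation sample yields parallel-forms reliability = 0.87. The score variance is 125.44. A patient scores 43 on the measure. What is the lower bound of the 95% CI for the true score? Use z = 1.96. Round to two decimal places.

SD = √125.44 = 11.200
The standard error of measurement is 11.200·√(1 − 0.870) ≈ 11.200·0.361 ≈ 4.038.
Margin = 1.96 · 4.038 ≈ 7.915
Lower limit = 43 − 7.915 ≈ 35.085

35.09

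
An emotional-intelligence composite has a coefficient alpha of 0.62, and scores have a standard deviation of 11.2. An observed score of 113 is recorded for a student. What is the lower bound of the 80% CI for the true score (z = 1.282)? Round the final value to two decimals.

The standard error of measurement is 11.20000*√(1 − 0.62000) ≈ 11.20000*0.61644 ≈ 6.90414.
Half-width = 1.282*6.90414 ≈ 8.85111
Lower bound: 113 − 8.85111 = 104.14889

104.15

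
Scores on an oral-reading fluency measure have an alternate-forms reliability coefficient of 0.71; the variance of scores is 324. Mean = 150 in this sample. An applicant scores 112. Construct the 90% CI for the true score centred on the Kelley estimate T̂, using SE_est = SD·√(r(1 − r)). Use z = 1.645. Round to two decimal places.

[109.58, 136.46]

σ = 324^(1/2) = 18.000
T̂ = r·X + (1 − r)·M = 0.710·112 + 0.290·150 = 79.520 + 43.500 ≈ 123.020
SE_est = SD · √(r(1 − r)) = 18.000 · √0.206 ≈ 18.000 · 0.454 ≈ 8.168
CI = 123.020 ± 1.645 · 8.168 → [109.584, 136.456]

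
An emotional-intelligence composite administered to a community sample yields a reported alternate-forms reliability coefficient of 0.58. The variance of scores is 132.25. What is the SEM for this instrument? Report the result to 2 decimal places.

σ = 132.25^(1/2) = 11.500
SEM = 11.500 * √(1 − 0.580) = 11.500 * √0.420 ≈ 11.500 * 0.648 ≈ 7.453

7.45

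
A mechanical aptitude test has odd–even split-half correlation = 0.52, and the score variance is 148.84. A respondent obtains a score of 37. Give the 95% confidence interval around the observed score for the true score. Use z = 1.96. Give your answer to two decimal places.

[23.56, 50.44]

σ = 148.84^(1/2) = 12.2000
r_full = 2·0.52 / (1 + 0.52) ≈ 0.6842
SEM = 12.2000 × √(1 − 0.6842) = 12.2000 × √0.3158 ≈ 12.2000 × 0.5620 ≈ 6.8558
Half-width = 1.96×6.8558 ≈ 13.4374
Interval: (23.5626, 50.4374)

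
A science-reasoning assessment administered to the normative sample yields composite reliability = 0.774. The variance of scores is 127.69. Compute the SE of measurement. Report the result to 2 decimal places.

5.37

σ = 127.69^(1/2) = 11.3000
SEM = 11.3000 · √(1 − 0.7740) = 11.3000 · √0.2260 ≈ 11.3000 · 0.4754 ≈ 5.3720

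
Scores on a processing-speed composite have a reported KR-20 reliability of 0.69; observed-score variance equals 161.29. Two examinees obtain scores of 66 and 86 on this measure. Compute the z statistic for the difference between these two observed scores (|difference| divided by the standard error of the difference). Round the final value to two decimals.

SD = √161.29 ≈ 12.700
SEM = 12.700 · √(1 − 0.690) = 12.700 · √0.310 ≈ 12.700 · 0.557 ≈ 7.071
SE_diff = SEM · √2 ≈ 7.071 · 1.414 ≈ 10.000
z = 20 / 10.000 ≈ 2.000

2.00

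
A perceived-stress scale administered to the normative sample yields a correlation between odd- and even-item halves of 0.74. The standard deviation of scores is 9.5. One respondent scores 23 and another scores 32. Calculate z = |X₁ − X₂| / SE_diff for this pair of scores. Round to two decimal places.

1.73

r_full = 2·0.74 / (1 + 0.74) ≈ 0.85057
SEM = 9.50000 · √(1 − 0.85057) = 9.50000 · √0.14943 ≈ 9.50000 · 0.38656 ≈ 3.67228
Standard error of the difference = 3.67228·√2 ≈ 5.19339
z = |23 − 32| / 5.19339 = 9 / 5.19339 ≈ 1.73297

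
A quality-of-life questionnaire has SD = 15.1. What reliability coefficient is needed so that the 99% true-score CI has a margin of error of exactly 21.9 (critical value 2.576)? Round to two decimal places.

Required SEM = 21.9 / 2.576 ≈ 8.502
Required reliability = 1 − (SEM/SD)² = 1 − 0.317 ≈ 0.683

0.68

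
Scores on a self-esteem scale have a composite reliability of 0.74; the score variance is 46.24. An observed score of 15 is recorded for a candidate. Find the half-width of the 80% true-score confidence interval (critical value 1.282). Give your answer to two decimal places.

4.45

SD = √46.24 ≈ 6.80000
The standard error of measurement is 6.80000·√(1 − 0.74000) ≈ 6.80000·0.50990 ≈ 3.46733.
1.282 · SEM ≈ 4.44512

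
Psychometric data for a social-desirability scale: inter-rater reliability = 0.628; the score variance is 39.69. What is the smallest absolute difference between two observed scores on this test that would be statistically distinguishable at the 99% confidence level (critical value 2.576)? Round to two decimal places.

SD = √39.69 ≈ 6.300
SEM = 6.300 × √(1 − 0.628) = 6.300 × √0.372 ≈ 6.300 × 0.610 ≈ 3.842
SE_diff = √2 × SEM ≈ 5.434
Smallest detectable difference = 2.576×5.434 ≈ 13.998

14.00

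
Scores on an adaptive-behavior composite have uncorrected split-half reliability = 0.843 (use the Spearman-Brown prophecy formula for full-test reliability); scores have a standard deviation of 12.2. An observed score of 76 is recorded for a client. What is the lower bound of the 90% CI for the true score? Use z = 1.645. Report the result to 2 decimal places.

Spearman-Brown: r = 2(0.843) / (1 + 0.843) = 1.686 / 1.843 ≈ 0.915
SEM = 12.200 · √(1 − 0.915) = 12.200 · √0.085 ≈ 12.200 · 0.292 ≈ 3.561
Half-width = 1.645·3.561 ≈ 5.858
Lower bound: 76 − 5.858 = 70.142

70.14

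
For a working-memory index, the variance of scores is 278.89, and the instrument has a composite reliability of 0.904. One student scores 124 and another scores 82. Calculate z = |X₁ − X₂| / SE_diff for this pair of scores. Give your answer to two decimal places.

5.74

σ = 278.89^(1/2) = 16.7000
The standard error of measurement is 16.7000·√(1 − 0.9040) ≈ 16.7000·0.3098 ≈ 5.1743.
Standard error of the difference = 5.1743·√2 ≈ 7.3176
z = 42 / 7.3176 ≈ 5.7396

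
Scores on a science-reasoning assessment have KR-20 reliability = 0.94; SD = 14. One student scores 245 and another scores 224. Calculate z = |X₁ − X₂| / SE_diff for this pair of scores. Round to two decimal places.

4.33

SEM = 14.000 * √(1 − 0.940) = 14.000 * √0.060 ≃ 14.000 * 0.245 ≃ 3.429
SE_diff = √2 * SEM ≃ 4.850
z = |245 − 224| / 4.850 = 21 / 4.850 ≃ 4.330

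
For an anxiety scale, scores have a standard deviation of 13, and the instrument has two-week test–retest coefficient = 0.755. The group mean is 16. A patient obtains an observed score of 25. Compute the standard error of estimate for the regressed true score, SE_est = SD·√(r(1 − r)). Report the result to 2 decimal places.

SE_est = SD · √(r(1 − r)) = 13.00000 · √0.18498 ≃ 13.00000 · 0.43009 ≃ 5.59113

5.59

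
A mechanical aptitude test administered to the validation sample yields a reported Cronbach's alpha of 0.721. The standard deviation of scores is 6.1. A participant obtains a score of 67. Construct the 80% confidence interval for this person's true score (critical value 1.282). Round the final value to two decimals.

SEM = 6.10000 × √(1 − 0.72100) = 6.10000 × √0.27900 ≈ 6.10000 × 0.52820 ≈ 3.22205
1.282 × SEM ≈ 4.13066
CI = 67 ± 4.13066 → [62.86934, 71.13066]

[62.87, 71.13]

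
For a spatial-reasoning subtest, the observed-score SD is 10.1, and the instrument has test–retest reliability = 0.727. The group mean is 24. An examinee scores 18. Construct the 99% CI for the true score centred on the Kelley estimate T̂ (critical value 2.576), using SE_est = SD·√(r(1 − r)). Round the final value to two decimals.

[8.05, 31.23]

Estimated true score = 0.727×18 + (1 − 0.727)×24 ≈ 19.638
SE_est = SD × √(r(1 − r)) = 10.100 × √0.198 ≈ 10.100 × 0.446 ≈ 4.500
CI = 19.638 ± 2.576 × 4.500 → [8.047, 31.229]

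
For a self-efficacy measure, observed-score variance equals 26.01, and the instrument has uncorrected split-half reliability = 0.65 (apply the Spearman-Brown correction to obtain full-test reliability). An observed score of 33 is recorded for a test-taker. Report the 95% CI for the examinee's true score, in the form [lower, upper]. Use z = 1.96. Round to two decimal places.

SD = √26.01 ≈ 5.100
r_full = 2·0.65 / (1 + 0.65) ≈ 0.788
SEM = 5.100 · √(1 − 0.788) = 5.100 · √0.212 ≈ 5.100 · 0.461 ≈ 2.349
Half-width = 1.96·2.349 ≈ 4.604
95% CI: 33 ± 4.604 = [28.396, 37.604]

[28.40, 37.60]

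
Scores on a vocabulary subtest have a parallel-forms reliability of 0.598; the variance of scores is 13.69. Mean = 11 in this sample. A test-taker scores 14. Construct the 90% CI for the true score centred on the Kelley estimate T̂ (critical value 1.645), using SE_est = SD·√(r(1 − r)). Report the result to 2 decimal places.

[9.81, 15.78]

SD = √13.69 = 3.7000
T̂ = 0.5980(14) + 0.4020(11) ≈ 12.7940
SE_est = SD · √(r(1 − r)) = 3.7000 · √0.2404 ≈ 3.7000 · 0.4903 ≈ 1.8141
90% CI: 12.7940 ± 2.9842 ≈ (9.8098, 15.7782)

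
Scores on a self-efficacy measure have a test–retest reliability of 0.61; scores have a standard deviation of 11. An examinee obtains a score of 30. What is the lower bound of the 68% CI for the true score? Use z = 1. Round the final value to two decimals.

23.13

The standard error of measurement is 11.000·√(1 − 0.610) ≈ 11.000·0.624 ≈ 6.869.
1 · SEM ≈ 6.869
Lower limit = 30 − 6.869 ≈ 23.131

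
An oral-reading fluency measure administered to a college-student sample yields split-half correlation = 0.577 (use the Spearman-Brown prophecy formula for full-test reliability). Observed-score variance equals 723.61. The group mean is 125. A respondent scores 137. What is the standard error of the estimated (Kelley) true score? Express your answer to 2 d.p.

11.92

SD = √723.61 ≈ 26.9000
Full-length reliability (Spearman-Brown) = 2(0.577)/(1+0.577) ≈ 0.7318
SE_est = SD * √(r(1 − r)) = 26.9000 * √0.1963 ≈ 26.9000 * 0.4430 ≈ 11.9177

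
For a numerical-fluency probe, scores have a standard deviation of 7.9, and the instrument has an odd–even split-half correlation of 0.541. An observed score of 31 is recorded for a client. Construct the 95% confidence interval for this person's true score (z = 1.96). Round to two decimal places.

r_full = 2·0.541 / (1 + 0.541) ≈ 0.702
SEM = 7.900 * √(1 − 0.702) = 7.900 * √0.298 ≈ 7.900 * 0.546 ≈ 4.312
Half-width = 1.96*4.312 ≈ 8.451
Interval: (22.549, 39.451)

[22.55, 39.45]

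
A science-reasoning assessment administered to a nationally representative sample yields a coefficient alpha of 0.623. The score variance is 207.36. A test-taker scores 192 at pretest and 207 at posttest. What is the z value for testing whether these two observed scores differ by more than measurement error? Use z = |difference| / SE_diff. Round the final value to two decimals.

SD = √207.36 ≈ 14.400
The standard error of measurement is 14.400·√(1 − 0.623) ≈ 14.400·0.614 ≈ 8.842.
Standard error of the difference = 8.842·√2 ≈ 12.504
z = |192 − 207| / 12.504 = 15 / 12.504 ≈ 1.200

1.20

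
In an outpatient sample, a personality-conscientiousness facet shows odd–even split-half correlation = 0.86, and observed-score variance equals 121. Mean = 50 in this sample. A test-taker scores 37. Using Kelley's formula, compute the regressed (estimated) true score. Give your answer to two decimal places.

Full-length reliability (Spearman-Brown) = 2(0.86)/(1+0.86) ≈ 0.9247
T̂ = r·X + (1 − r)·M = 0.9247*37 + 0.0753*50 ≈ 34.2151 + 3.7634 ≈ 37.9785

37.98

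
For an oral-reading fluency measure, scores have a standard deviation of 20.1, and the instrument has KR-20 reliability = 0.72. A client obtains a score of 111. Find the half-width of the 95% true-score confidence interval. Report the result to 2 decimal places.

20.85

SEM = 20.1000×√(1 − 0.7200) ≃ 10.6359
1.96 × SEM ≃ 20.8464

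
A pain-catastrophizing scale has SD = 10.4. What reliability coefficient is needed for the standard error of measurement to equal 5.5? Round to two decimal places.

0.72

r = 1 − (SEM / SD)² = 1 − (5.5000 / 10.4)² ≈ 1 − 0.2797 ≈ 0.7203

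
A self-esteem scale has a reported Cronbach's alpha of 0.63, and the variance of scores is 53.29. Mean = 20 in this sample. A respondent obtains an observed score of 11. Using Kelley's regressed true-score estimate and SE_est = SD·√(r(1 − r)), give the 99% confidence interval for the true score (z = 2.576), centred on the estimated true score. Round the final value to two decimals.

σ = 53.29^(1/2) = 7.30000
T̂ = r·X + (1 − r)·M = 0.63000·11 + 0.37000·20 = 6.93000 + 7.40000 ≈ 14.33000
SE_est = SD · √(r(1 − r)) = 7.30000 · √0.23310 ≈ 7.30000 · 0.48280 ≈ 3.52447
99% CI: 14.33000 ± 9.07904 ≈ (5.25096, 23.40904)

[5.25, 23.41]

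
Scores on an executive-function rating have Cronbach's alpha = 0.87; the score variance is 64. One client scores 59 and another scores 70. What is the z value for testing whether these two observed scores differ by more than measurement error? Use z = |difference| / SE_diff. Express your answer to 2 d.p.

2.70

SD = √64 = 8.000
The standard error of measurement is 8.000·√(1 − 0.870) ≃ 8.000·0.361 ≃ 2.884.
SE_diff = SEM · √2 ≃ 2.884 · 1.414 ≃ 4.079
z = |59 − 70| / 4.079 = 11 / 4.079 ≃ 2.697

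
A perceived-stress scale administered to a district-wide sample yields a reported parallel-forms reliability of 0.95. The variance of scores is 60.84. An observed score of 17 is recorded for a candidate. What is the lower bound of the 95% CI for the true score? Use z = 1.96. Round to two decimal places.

SD = √60.84 = 7.800
SEM = 7.800 × √(1 − 0.950) = 7.800 × √0.050 ≈ 7.800 × 0.224 ≈ 1.744
Margin = 1.96 × 1.744 ≈ 3.419
Lower bound: 17 − 3.419 = 13.581

13.58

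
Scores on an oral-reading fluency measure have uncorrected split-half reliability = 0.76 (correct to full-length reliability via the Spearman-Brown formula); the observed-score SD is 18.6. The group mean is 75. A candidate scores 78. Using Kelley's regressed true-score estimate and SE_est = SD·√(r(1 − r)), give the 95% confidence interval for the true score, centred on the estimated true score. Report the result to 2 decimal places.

r_full = 2·0.76 / (1 + 0.76) ≈ 0.86364
T̂ = 0.86364(78) + 0.13636(75) ≈ 77.59091
SE_est = SD · √(r(1 − r)) = 18.60000 · √0.11777 ≈ 18.60000 · 0.34317 ≈ 6.38304
95% CI: 77.59091 ± 12.51076 ≈ (65.08015, 90.10167)

[65.08, 90.10]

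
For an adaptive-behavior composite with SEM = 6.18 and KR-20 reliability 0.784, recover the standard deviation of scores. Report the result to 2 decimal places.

σ = SEM·(1 − r)^(−1/2) ≈ 6.18×2.152 ≈ 13.297

13.30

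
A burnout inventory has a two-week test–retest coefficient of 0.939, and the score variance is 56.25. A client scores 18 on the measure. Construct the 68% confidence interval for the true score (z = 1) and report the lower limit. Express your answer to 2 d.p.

16.15

σ = 56.25^(1/2) = 7.5000
SEM = 7.5000 * √(1 − 0.9390) = 7.5000 * √0.0610 ≃ 7.5000 * 0.2470 ≃ 1.8524
1 * SEM ≃ 1.8524
Lower limit = 18 − 1.8524 ≃ 16.1476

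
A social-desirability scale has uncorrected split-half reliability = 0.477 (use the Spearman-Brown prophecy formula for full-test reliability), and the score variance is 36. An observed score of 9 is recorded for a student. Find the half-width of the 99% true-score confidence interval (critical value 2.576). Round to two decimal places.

SD = √36 ≃ 6.000
Full-length reliability (Spearman-Brown) = 2(0.477)/(1+0.477) ≃ 0.646
SEM = 6.000×√(1 − 0.646) ≃ 3.570
Half-width = 2.576×3.570 ≃ 9.197

9.20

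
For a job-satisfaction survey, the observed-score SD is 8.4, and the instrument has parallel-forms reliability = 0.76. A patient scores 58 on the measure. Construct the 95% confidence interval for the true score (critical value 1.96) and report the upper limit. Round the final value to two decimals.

SEM = 8.40000 × √(1 − 0.76000) = 8.40000 × √0.24000 ≃ 8.40000 × 0.48990 ≃ 4.11514
Half-width = 1.96×4.11514 ≃ 8.06568
Upper limit = 58 + 8.06568 ≃ 66.06568

66.07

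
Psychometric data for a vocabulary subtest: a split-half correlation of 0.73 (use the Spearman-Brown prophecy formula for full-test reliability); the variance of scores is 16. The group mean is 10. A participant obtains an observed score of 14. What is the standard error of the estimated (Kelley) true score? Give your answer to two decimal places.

SD = √16 = 4.0000
Spearman-Brown: r = 2(0.73) / (1 + 0.73) = 1.4600 / 1.7300 ≃ 0.8439
SE_est = SD · √(r(1 − r)) = 4.0000 · √0.1317 ≃ 4.0000 · 0.3629 ≃ 1.4517

1.45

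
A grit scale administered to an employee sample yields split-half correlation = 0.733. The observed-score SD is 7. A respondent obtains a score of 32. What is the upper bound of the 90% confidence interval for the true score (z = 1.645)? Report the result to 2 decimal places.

Full-length reliability (Spearman-Brown) = 2(0.733)/(1+0.733) ≈ 0.846
The standard error of measurement is 7.000*√(1 − 0.846) ≈ 7.000*0.393 ≈ 2.748.
Half-width = 1.645*2.748 ≈ 4.520
Upper limit = 32 + 4.520 ≈ 36.520

36.52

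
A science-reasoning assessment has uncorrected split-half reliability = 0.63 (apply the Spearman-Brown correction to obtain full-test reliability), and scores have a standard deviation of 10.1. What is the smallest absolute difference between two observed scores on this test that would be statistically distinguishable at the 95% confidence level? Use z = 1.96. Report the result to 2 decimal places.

13.34

Spearman-Brown: r = 2(0.63) / (1 + 0.63) = 1.2600 / 1.6300 ≈ 0.7730
SEM = 10.1000 * √(1 − 0.7730) = 10.1000 * √0.2270 ≈ 10.1000 * 0.4764 ≈ 4.8120
SE_diff = √2 * SEM ≈ 6.8052
Smallest detectable difference = 1.96*6.8052 ≈ 13.3383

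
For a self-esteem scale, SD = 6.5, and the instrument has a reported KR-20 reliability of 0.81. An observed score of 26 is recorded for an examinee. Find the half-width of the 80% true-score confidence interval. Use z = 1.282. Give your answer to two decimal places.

3.63

SEM = 6.5000×√(1 − 0.8100) ≃ 2.8333
Half-width = 1.282×2.8333 ≃ 3.6323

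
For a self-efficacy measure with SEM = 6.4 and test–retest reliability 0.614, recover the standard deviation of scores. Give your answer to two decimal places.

SD = 6.4 / √(1 − 0.614) ≃ 10.3012

10.30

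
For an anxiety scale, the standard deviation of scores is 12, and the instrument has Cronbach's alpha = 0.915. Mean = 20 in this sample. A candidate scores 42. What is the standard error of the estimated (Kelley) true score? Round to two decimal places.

3.35

SE_est = SD * √(r(1 − r)) = 12.00000 * √0.07777 ≈ 12.00000 * 0.27888 ≈ 3.34658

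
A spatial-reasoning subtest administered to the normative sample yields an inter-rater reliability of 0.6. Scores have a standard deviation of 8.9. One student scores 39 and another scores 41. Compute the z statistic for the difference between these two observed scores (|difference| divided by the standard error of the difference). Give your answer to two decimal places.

0.25

SEM = 8.90000·√(1 − 0.60000) ≈ 5.62885
SE_diff = SEM · √2 ≈ 5.62885 · 1.41421 ≈ 7.96040
z = |39 − 41| / 7.96040 = 2 / 7.96040 ≈ 0.25124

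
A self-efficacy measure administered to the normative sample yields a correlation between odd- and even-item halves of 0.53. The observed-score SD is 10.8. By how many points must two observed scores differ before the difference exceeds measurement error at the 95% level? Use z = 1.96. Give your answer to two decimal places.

r_full = 2·0.53 / (1 + 0.53) ≃ 0.693
SEM = 10.800 * √(1 − 0.693) = 10.800 * √0.307 ≃ 10.800 * 0.554 ≃ 5.986
SE_diff = √2 * SEM ≃ 8.465
Minimum reliable difference = 1.96 * SE_diff ≃ 1.96 * 8.465 ≃ 16.592

16.59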